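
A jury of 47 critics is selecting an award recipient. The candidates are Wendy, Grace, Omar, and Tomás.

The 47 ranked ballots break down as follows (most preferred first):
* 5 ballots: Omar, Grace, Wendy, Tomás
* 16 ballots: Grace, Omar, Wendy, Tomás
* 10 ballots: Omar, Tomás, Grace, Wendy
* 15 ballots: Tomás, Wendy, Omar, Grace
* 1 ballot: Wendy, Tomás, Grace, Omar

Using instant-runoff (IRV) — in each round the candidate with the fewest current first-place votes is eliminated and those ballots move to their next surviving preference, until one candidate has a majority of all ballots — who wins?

Tomás

Round 1: Wendy 1, Grace 16, Omar 15, Tomás 15. Wendy eliminated.
Round 2: Grace 16, Omar 15, Tomás 16. Omar eliminated.
Round 3: Grace 21, Tomás 26. Tomás has a majority (≥24).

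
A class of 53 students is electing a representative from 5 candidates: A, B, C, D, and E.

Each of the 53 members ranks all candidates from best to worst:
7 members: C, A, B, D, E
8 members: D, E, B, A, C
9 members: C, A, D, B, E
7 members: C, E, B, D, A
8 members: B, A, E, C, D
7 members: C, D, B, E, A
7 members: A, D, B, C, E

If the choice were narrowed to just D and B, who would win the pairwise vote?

D

D is ranked above B on 31 ballots; B above D on 22.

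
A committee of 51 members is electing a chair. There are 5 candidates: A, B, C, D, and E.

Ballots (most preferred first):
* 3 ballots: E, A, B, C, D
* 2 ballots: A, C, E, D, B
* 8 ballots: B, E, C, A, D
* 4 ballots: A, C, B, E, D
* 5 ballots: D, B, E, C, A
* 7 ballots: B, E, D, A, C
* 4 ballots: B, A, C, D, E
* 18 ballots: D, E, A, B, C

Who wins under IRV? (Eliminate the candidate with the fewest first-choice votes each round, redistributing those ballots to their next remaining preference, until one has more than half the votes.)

B

Round 1: A 6, B 19, C 0, D 23, E 3. C eliminated.
Round 2: A 6, B 19, D 23, E 3. E eliminated.
Round 3: A 9, B 19, D 23. A eliminated.
Round 4: B 26, D 25. B has a majority (≥26).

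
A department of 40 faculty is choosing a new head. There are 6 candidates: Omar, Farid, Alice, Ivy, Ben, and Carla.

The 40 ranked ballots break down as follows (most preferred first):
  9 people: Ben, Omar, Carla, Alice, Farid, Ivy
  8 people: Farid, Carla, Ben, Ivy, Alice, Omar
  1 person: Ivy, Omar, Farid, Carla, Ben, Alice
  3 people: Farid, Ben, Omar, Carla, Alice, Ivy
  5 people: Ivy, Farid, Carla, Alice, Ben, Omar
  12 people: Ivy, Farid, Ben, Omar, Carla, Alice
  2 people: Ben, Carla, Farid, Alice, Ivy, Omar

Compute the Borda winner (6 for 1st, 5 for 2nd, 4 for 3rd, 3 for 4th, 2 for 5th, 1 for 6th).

Omar: 9×5 + 8×1 + 1×5 + 3×4 + 5×1 + 12×3 + 2×1 = 113
Farid: 9×2 + 8×6 + 1×4 + 3×6 + 5×5 + 12×5 + 2×4 = 181
Alice: 9×3 + 8×2 + 1×1 + 3×2 + 5×3 + 12×1 + 2×3 = 83
Ivy: 9×1 + 8×3 + 1×6 + 3×1 + 5×6 + 12×6 + 2×2 = 148
Ben: 9×6 + 8×4 + 1×2 + 3×5 + 5×2 + 12×4 + 2×6 = 173
Carla: 9×4 + 8×5 + 1×3 + 3×3 + 5×4 + 12×2 + 2×5 = 142

Farid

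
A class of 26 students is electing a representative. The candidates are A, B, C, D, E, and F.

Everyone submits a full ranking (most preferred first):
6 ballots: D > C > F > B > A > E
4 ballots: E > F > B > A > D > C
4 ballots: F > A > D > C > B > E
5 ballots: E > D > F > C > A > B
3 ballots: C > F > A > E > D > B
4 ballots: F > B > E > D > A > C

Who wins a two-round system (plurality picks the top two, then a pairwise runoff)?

Round 1 first-place votes: A 0, B 0, C 3, D 6, E 9, F 8. E and F advance.
Runoff: E is ranked above F on 9 ballots, F above E on 17.

F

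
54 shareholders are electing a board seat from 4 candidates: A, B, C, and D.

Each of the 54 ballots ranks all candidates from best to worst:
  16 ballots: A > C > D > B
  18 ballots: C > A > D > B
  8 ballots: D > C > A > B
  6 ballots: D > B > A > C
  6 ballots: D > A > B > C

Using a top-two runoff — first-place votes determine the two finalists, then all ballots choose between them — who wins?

C

Round 1 first-place votes: A 16, B 0, C 18, D 20. D and C advance.
Runoff: D is ranked above C on 20 ballots, C above D on 34.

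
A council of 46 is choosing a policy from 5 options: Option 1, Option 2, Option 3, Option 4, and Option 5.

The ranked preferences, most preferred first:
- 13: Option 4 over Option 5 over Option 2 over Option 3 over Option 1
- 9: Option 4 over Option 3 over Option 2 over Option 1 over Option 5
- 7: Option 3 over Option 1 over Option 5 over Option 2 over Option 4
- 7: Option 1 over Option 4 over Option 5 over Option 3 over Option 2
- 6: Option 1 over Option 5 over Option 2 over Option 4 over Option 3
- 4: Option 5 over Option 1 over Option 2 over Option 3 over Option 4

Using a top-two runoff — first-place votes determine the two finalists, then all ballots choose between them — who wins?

Round 1 first-place votes: Option 1 13, Option 2 0, Option 3 7, Option 4 22, Option 5 4. Option 4 and Option 1 advance.
Runoff: Option 4 is ranked above Option 1 on 22 ballots, Option 1 above Option 4 on 24.

Option 1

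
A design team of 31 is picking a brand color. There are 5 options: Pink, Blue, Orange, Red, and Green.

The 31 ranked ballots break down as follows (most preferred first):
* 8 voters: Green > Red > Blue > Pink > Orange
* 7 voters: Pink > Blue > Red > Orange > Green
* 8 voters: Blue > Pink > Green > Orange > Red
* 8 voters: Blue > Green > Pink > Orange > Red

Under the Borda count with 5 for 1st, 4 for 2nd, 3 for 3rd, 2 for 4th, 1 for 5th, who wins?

Pink: 8×2 + 7×5 + 8×4 + 8×3 = 107
Blue: 8×3 + 7×4 + 8×5 + 8×5 = 132
Orange: 8×1 + 7×2 + 8×2 + 8×2 = 54
Red: 8×4 + 7×3 + 8×1 + 8×1 = 69
Green: 8×5 + 7×1 + 8×3 + 8×4 = 103

Blue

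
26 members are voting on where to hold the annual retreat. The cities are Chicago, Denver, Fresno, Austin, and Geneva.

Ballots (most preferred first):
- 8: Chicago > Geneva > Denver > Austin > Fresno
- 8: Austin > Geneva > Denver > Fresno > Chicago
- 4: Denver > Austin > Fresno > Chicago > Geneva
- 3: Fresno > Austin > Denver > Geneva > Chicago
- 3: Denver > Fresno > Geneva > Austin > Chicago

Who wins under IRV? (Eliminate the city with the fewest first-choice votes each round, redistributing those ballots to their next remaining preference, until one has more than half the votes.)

Austin

Round 1: Chicago 8, Denver 7, Fresno 3, Austin 8, Geneva 0. Geneva eliminated.
Round 2: Chicago 8, Denver 7, Fresno 3, Austin 8. Fresno eliminated.
Round 3: Chicago 8, Denver 7, Austin 11. Denver eliminated.
Round 4: Chicago 8, Austin 18. Austin has a majority (≥14).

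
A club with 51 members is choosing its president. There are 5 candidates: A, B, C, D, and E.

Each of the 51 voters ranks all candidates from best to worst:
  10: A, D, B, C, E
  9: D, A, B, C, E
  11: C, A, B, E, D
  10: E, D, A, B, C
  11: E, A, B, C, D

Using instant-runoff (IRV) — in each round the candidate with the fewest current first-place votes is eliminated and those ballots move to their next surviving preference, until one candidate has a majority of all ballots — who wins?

A

Round 1: A 10, B 0, C 11, D 9, E 21. B eliminated.
Round 2: A 10, C 11, D 9, E 21. D eliminated.
Round 3: A 19, C 11, E 21. C eliminated.
Round 4: A 30, E 21. A has a majority (≥26).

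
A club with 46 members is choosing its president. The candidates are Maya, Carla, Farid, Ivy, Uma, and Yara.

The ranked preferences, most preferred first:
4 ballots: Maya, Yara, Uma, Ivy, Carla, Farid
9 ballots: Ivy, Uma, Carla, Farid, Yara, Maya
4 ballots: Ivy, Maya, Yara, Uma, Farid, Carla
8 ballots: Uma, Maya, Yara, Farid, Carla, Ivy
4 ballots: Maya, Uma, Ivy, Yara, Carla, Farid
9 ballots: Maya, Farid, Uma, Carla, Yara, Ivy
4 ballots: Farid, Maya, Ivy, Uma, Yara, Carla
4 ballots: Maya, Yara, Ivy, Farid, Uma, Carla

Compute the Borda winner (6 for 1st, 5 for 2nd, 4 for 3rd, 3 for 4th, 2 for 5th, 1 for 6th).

Maya: 4×6 + 9×1 + 4×5 + 8×5 + 4×6 + 9×6 + 4×5 + 4×6 = 215
Carla: 4×2 + 9×4 + 4×1 + 8×2 + 4×2 + 9×3 + 4×1 + 4×1 = 107
Farid: 4×1 + 9×3 + 4×2 + 8×3 + 4×1 + 9×5 + 4×6 + 4×3 = 148
Ivy: 4×3 + 9×6 + 4×6 + 8×1 + 4×4 + 9×1 + 4×4 + 4×4 = 155
Uma: 4×4 + 9×5 + 4×3 + 8×6 + 4×5 + 9×4 + 4×3 + 4×2 = 197
Yara: 4×5 + 9×2 + 4×4 + 8×4 + 4×3 + 9×2 + 4×2 + 4×5 = 144

Maya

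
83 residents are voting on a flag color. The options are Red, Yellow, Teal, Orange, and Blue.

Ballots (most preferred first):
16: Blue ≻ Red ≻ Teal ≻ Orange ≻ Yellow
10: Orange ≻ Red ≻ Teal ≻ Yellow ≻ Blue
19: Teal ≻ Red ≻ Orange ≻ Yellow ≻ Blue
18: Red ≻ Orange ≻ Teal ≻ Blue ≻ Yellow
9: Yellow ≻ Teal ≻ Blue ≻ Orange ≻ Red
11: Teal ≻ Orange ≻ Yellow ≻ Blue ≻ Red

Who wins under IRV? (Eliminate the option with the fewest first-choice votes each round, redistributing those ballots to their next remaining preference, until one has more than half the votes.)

Red

Round 1: Red 18, Yellow 9, Teal 30, Orange 10, Blue 16. Yellow eliminated.
Round 2: Red 18, Teal 39, Orange 10, Blue 16. Orange eliminated.
Round 3: Red 28, Teal 39, Blue 16. Blue eliminated.
Round 4: Red 44, Teal 39. Red has a majority (≥42).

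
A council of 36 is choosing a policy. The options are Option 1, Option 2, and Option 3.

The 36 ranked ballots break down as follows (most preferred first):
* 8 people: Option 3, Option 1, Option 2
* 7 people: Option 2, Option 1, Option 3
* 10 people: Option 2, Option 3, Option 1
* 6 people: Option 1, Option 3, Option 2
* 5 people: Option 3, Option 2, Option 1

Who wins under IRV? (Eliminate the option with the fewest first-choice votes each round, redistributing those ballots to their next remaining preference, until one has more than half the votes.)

Round 1: Option 1 6, Option 2 17, Option 3 13. Option 1 eliminated.
Round 2: Option 2 17, Option 3 19. Option 3 has a majority (≥19).

Option 3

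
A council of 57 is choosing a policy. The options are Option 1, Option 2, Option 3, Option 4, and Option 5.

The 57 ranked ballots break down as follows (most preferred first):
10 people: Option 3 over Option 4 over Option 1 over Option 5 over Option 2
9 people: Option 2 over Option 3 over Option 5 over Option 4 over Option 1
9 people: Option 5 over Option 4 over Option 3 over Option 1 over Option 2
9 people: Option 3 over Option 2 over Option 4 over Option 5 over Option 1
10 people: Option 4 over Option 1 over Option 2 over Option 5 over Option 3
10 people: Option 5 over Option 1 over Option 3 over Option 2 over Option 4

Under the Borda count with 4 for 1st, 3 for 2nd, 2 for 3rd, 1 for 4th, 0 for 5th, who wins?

Option 3

Option 1: 10×2 + 9×0 + 9×1 + 9×0 + 10×3 + 10×3 = 89
Option 2: 10×0 + 9×4 + 9×0 + 9×3 + 10×2 + 10×1 = 93
Option 3: 10×4 + 9×3 + 9×2 + 9×4 + 10×0 + 10×2 = 141
Option 4: 10×3 + 9×1 + 9×3 + 9×2 + 10×4 + 10×0 = 124
Option 5: 10×1 + 9×2 + 9×4 + 9×1 + 10×1 + 10×4 = 123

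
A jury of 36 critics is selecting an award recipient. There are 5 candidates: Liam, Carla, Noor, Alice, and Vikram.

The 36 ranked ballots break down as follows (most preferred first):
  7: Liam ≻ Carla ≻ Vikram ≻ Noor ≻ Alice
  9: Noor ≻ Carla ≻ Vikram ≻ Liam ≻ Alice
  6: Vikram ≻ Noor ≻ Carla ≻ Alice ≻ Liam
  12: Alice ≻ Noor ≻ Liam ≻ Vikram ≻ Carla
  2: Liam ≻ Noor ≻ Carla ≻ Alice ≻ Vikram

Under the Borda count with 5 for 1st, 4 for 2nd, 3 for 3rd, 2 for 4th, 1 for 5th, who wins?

Noor

Liam: 7×5 + 9×2 + 6×1 + 12×3 + 2×5 = 105
Carla: 7×4 + 9×4 + 6×3 + 12×1 + 2×3 = 100
Noor: 7×2 + 9×5 + 6×4 + 12×4 + 2×4 = 139
Alice: 7×1 + 9×1 + 6×2 + 12×5 + 2×2 = 92
Vikram: 7×3 + 9×3 + 6×5 + 12×2 + 2×1 = 104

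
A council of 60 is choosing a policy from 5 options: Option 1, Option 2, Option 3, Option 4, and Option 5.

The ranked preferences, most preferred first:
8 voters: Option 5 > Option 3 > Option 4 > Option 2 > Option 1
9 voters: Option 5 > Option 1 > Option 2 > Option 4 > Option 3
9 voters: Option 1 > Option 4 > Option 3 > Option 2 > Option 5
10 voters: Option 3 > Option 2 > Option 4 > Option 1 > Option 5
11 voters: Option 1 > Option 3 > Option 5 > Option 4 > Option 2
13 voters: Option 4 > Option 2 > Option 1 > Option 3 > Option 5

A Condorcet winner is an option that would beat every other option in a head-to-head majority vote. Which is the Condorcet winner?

Option 4 vs Option 1: 31–29
Option 4 vs Option 2: 41–19
Option 4 vs Option 3: 31–29
Option 4 vs Option 5: 32–28
Option 4 beats every other option.

Option 4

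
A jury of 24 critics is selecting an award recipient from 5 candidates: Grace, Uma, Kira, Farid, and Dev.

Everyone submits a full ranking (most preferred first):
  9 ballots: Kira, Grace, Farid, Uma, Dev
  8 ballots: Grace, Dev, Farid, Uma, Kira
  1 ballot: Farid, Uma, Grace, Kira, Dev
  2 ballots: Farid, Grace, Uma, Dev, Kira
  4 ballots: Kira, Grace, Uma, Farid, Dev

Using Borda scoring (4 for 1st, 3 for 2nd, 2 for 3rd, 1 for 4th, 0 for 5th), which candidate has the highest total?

Grace

Grace: 9×3 + 8×4 + 1×2 + 2×3 + 4×3 = 79
Uma: 9×1 + 8×1 + 1×3 + 2×2 + 4×2 = 32
Kira: 9×4 + 8×0 + 1×1 + 2×0 + 4×4 = 53
Farid: 9×2 + 8×2 + 1×4 + 2×4 + 4×1 = 50
Dev: 9×0 + 8×3 + 1×0 + 2×1 + 4×0 = 26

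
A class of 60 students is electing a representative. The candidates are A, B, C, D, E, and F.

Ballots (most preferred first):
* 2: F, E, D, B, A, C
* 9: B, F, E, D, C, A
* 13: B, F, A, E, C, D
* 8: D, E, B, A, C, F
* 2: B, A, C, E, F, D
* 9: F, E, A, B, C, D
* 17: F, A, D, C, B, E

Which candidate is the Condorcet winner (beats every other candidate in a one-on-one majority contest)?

B vs A: 34–26
B vs C: 43–17
B vs D: 33–27
B vs E: 41–19
B vs F: 32–28
B beats every other candidate.

B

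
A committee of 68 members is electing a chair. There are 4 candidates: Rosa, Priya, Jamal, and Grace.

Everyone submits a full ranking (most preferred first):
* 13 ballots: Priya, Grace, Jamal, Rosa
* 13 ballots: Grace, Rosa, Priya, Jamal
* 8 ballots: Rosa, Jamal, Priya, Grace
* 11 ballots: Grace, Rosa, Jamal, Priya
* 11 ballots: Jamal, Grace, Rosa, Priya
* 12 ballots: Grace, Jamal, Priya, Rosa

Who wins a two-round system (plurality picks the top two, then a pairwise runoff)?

Grace

Round 1 first-place votes: Rosa 8, Priya 13, Jamal 11, Grace 36. Grace and Priya advance.
Runoff: Grace is ranked above Priya on 47 ballots, Priya above Grace on 21.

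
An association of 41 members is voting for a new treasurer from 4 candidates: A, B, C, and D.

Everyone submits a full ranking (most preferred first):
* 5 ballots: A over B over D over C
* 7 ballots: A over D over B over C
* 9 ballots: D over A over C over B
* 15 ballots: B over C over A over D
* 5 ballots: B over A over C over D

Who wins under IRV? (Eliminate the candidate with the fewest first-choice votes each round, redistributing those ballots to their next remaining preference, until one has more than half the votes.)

A

Round 1: A 12, B 20, C 0, D 9. C eliminated.
Round 2: A 12, B 20, D 9. D eliminated.
Round 3: A 21, B 20. A has a majority (≥21).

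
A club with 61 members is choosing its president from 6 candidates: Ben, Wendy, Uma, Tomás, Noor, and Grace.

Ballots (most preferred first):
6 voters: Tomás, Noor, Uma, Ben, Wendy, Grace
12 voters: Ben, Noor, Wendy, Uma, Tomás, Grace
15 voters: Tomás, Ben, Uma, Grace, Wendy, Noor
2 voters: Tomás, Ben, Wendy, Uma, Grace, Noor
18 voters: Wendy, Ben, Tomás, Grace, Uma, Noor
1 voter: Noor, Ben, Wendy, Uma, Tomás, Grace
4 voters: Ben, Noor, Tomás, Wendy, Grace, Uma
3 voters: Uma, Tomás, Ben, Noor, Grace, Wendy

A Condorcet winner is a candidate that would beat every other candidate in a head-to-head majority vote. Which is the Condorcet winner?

Ben vs Wendy: 43–18
Ben vs Uma: 52–9
Ben vs Tomás: 35–26
Ben vs Noor: 54–7
Ben vs Grace: 61–0
Ben beats every other candidate.

Ben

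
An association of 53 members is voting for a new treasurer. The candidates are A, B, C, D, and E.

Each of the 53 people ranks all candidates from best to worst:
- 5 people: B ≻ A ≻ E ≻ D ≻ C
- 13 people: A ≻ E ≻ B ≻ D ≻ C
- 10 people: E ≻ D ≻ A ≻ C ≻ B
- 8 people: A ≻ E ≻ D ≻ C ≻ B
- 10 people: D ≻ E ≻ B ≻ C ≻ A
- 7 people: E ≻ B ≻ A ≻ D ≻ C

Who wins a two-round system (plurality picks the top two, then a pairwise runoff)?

Round 1 first-place votes: A 21, B 5, C 0, D 10, E 17. A and E advance.
Runoff: A is ranked above E on 26 ballots, E above A on 27.

E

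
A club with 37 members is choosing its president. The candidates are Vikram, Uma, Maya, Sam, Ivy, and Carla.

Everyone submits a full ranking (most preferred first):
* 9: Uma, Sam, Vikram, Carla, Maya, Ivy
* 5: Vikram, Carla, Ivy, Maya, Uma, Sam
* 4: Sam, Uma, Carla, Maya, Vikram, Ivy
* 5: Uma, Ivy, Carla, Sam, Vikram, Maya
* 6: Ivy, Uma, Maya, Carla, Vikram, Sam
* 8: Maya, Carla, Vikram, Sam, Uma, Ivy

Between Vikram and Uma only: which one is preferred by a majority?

Uma

Vikram is ranked above Uma on 13 ballots; Uma above Vikram on 24.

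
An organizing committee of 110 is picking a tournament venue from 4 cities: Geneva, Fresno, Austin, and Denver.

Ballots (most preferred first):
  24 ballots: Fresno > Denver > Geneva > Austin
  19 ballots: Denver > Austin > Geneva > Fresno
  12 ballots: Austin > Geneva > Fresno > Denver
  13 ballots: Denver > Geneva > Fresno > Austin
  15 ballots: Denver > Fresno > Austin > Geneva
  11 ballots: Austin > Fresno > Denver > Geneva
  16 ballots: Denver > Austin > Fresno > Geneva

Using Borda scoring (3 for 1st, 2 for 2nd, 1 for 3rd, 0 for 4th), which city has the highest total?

Denver

Geneva: 24×1 + 19×1 + 12×2 + 13×2 + 15×0 + 11×0 + 16×0 = 93
Fresno: 24×3 + 19×0 + 12×1 + 13×1 + 15×2 + 11×2 + 16×1 = 165
Austin: 24×0 + 19×2 + 12×3 + 13×0 + 15×1 + 11×3 + 16×2 = 154
Denver: 24×2 + 19×3 + 12×0 + 13×3 + 15×3 + 11×1 + 16×3 = 248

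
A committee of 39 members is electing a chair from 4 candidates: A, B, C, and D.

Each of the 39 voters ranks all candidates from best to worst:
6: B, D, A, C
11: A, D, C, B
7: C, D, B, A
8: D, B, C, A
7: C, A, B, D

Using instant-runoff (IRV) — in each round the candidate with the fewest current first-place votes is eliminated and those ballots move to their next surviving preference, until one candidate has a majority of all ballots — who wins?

Round 1: A 11, B 6, C 14, D 8. B eliminated.
Round 2: A 11, C 14, D 14. A eliminated.
Round 3: C 14, D 25. D has a majority (≥20).

D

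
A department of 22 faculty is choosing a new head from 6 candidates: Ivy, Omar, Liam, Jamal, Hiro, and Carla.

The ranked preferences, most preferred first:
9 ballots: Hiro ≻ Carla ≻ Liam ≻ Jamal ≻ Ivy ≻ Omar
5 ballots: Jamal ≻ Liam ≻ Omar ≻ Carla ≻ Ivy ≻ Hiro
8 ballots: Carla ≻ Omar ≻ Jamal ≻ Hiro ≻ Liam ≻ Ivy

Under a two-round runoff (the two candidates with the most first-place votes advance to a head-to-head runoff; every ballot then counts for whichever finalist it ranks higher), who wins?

Round 1 first-place votes: Ivy 0, Omar 0, Liam 0, Jamal 5, Hiro 9, Carla 8. Hiro and Carla advance.
Runoff: Hiro is ranked above Carla on 9 ballots, Carla above Hiro on 13.

Carla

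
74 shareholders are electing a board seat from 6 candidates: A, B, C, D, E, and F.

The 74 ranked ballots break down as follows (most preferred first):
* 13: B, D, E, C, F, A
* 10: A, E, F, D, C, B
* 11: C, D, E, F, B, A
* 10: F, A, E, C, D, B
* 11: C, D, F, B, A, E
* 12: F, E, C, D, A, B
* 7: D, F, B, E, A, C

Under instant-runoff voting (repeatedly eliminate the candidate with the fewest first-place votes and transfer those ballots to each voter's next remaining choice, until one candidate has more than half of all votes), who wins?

Round 1: A 10, B 13, C 22, D 7, E 0, F 22. E eliminated.
Round 2: A 10, B 13, C 22, D 7, F 22. D eliminated.
Round 3: A 10, B 13, C 22, F 29. A eliminated.
Round 4: B 13, C 22, F 39. F has a majority (≥38).

F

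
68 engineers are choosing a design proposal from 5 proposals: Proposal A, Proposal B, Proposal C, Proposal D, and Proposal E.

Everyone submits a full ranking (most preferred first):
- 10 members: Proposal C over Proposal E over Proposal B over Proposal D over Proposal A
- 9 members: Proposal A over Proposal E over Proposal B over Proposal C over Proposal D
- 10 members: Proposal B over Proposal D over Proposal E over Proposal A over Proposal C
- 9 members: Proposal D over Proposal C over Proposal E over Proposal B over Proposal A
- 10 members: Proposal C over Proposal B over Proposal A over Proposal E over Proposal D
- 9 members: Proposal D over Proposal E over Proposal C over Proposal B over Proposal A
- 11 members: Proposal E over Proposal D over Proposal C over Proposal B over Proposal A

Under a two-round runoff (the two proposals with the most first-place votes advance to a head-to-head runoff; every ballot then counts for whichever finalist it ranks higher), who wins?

Round 1 first-place votes: Proposal A 9, Proposal B 10, Proposal C 20, Proposal D 18, Proposal E 11. Proposal C and Proposal D advance.
Runoff: Proposal C is ranked above Proposal D on 29 ballots, Proposal D above Proposal C on 39.

Proposal D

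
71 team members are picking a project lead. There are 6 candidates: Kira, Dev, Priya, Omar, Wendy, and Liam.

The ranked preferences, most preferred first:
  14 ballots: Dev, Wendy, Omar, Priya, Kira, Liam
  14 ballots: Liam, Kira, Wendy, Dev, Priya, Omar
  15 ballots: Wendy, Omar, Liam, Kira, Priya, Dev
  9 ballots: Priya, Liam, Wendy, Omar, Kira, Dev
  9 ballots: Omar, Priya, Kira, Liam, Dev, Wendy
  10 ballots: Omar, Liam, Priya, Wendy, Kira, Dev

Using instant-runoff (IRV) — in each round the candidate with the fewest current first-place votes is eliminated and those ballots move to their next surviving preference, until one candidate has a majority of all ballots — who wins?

Round 1: Kira 0, Dev 14, Priya 9, Omar 19, Wendy 15, Liam 14. Kira eliminated.
Round 2: Dev 14, Priya 9, Omar 19, Wendy 15, Liam 14. Priya eliminated.
Round 3: Dev 14, Omar 19, Wendy 15, Liam 23. Dev eliminated.
Round 4: Omar 19, Wendy 29, Liam 23. Omar eliminated.
Round 5: Wendy 29, Liam 42. Liam has a majority (≥36).

Liam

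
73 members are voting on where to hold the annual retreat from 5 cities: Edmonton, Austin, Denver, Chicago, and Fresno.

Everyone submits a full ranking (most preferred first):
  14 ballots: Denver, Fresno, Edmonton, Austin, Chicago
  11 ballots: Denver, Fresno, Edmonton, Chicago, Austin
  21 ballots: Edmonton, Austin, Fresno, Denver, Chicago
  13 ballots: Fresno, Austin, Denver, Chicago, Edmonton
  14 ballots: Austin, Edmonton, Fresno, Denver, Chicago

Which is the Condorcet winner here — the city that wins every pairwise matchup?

Fresno

Fresno vs Edmonton: 38–35
Fresno vs Austin: 38–35
Fresno vs Denver: 48–25
Fresno vs Chicago: 73–0
Fresno beats every other city.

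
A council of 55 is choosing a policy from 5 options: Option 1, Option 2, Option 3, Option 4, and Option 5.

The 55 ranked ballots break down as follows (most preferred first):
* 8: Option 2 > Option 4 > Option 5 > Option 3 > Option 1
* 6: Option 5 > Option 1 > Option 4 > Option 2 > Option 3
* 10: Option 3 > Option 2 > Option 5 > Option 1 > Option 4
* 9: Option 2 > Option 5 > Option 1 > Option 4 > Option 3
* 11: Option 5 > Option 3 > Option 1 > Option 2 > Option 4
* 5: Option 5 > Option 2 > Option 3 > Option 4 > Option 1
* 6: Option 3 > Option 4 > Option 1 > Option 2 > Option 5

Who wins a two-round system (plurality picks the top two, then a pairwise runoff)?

Round 1 first-place votes: Option 1 0, Option 2 17, Option 3 16, Option 4 0, Option 5 22. Option 5 and Option 2 advance.
Runoff: Option 5 is ranked above Option 2 on 22 ballots, Option 2 above Option 5 on 33.

Option 2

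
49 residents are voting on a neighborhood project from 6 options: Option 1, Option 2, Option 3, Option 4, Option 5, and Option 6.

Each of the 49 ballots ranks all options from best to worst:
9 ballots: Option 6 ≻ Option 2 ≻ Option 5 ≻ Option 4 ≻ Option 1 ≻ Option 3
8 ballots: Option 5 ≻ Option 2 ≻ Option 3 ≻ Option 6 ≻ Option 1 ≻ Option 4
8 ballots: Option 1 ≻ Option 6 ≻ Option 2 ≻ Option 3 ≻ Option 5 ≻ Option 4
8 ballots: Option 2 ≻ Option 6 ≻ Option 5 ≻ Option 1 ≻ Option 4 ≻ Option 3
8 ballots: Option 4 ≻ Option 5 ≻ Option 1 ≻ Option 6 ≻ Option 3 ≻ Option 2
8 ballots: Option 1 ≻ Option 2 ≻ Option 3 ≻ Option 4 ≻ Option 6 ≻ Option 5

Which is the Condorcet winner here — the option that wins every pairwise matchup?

Option 6

Option 6 vs Option 1: 25–24
Option 6 vs Option 2: 25–24
Option 6 vs Option 3: 33–16
Option 6 vs Option 4: 33–16
Option 6 vs Option 5: 33–16
Option 6 beats every other option.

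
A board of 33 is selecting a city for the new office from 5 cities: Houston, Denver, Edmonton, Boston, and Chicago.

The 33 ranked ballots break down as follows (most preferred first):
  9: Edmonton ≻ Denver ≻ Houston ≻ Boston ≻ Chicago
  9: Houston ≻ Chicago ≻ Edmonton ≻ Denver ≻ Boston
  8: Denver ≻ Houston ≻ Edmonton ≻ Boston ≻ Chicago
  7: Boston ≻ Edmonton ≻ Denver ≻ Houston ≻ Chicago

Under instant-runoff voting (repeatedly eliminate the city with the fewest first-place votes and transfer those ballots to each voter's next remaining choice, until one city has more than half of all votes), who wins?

Houston

Round 1: Houston 9, Denver 8, Edmonton 9, Boston 7, Chicago 0. Chicago eliminated.
Round 2: Houston 9, Denver 8, Edmonton 9, Boston 7. Boston eliminated.
Round 3: Houston 9, Denver 8, Edmonton 16. Denver eliminated.
Round 4: Houston 17, Edmonton 16. Houston has a majority (≥17).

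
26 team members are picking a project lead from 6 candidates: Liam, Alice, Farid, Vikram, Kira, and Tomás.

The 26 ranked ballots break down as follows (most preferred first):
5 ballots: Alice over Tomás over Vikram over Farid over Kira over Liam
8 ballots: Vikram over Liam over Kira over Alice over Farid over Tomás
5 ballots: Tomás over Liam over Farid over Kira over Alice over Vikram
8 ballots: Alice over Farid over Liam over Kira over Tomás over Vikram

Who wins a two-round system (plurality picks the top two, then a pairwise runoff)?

Alice

Round 1 first-place votes: Liam 0, Alice 13, Farid 0, Vikram 8, Kira 0, Tomás 5. Alice and Vikram advance.
Runoff: Alice is ranked above Vikram on 18 ballots, Vikram above Alice on 8.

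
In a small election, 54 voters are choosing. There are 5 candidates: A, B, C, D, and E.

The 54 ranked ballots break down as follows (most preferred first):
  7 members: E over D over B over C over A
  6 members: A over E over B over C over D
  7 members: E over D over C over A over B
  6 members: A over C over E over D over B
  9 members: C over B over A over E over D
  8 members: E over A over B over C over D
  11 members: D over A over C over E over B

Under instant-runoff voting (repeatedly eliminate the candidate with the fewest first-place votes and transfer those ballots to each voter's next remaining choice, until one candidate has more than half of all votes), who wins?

A

Round 1: A 12, B 0, C 9, D 11, E 22. B eliminated.
Round 2: A 12, C 9, D 11, E 22. C eliminated.
Round 3: A 21, D 11, E 22. D eliminated.
Round 4: A 32, E 22. A has a majority (≥28).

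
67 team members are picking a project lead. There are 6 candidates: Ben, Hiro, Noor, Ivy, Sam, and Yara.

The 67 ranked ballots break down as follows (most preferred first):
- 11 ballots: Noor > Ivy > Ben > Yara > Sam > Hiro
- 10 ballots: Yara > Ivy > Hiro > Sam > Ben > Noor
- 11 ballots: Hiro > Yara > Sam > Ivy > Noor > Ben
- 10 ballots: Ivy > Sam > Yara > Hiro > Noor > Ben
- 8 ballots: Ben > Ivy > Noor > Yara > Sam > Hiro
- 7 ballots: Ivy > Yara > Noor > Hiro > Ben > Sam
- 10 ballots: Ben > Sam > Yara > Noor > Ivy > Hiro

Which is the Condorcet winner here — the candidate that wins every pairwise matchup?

Ivy vs Ben: 49–18
Ivy vs Hiro: 56–11
Ivy vs Noor: 46–21
Ivy vs Sam: 46–21
Ivy vs Yara: 36–31
Ivy beats every other candidate.

Ivy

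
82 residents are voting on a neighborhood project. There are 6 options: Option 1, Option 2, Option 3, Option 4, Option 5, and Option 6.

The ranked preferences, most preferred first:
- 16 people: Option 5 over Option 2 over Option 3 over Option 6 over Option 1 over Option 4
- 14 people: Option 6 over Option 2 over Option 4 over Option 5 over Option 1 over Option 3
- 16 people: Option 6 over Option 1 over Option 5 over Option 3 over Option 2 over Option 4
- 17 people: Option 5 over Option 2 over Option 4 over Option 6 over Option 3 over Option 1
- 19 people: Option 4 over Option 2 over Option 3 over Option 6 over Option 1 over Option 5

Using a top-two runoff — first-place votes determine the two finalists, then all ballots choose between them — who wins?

Option 6

Round 1 first-place votes: Option 1 0, Option 2 0, Option 3 0, Option 4 19, Option 5 33, Option 6 30. Option 5 and Option 6 advance.
Runoff: Option 5 is ranked above Option 6 on 33 ballots, Option 6 above Option 5 on 49.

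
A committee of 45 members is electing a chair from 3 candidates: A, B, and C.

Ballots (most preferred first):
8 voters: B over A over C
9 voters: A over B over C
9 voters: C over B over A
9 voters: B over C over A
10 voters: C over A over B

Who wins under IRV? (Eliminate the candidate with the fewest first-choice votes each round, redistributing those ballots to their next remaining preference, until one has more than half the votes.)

Round 1: A 9, B 17, C 19. A eliminated.
Round 2: B 26, C 19. B has a majority (≥23).

B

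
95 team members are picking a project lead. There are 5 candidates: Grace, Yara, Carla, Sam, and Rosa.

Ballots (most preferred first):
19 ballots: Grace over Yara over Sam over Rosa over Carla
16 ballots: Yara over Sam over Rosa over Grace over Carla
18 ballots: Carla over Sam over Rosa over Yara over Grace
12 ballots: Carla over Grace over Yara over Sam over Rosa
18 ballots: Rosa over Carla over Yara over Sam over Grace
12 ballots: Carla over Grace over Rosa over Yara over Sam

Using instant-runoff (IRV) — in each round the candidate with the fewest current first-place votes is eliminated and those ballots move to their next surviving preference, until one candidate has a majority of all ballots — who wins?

Round 1: Grace 19, Yara 16, Carla 42, Sam 0, Rosa 18. Sam eliminated.
Round 2: Grace 19, Yara 16, Carla 42, Rosa 18. Yara eliminated.
Round 3: Grace 19, Carla 42, Rosa 34. Grace eliminated.
Round 4: Carla 42, Rosa 53. Rosa has a majority (≥48).

Rosa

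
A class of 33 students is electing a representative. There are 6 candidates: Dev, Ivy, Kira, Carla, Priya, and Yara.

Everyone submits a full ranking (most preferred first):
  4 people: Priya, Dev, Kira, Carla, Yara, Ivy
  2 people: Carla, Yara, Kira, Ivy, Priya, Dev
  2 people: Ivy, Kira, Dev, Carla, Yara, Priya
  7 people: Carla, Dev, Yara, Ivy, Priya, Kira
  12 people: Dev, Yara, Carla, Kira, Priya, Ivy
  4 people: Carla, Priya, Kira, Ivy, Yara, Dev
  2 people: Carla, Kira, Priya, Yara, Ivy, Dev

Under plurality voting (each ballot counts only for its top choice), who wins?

Carla

First-place votes: Dev 12, Ivy 2, Kira 0, Carla 15, Priya 4, Yara 0.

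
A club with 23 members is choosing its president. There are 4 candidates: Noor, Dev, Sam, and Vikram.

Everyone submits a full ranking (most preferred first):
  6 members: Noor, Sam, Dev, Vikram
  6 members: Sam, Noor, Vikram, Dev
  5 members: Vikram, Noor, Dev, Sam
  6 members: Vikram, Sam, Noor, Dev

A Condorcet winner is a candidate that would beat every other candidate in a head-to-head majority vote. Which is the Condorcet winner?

Sam

Sam vs Noor: 12–11
Sam vs Dev: 18–5
Sam vs Vikram: 12–11
Sam beats every other candidate.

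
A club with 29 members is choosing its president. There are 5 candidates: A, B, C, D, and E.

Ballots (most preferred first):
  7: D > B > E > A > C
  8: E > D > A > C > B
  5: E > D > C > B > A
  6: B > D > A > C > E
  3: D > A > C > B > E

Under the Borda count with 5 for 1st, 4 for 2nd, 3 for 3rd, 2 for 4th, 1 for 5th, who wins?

D

A: 7×2 + 8×3 + 5×1 + 6×3 + 3×4 = 73
B: 7×4 + 8×1 + 5×2 + 6×5 + 3×2 = 82
C: 7×1 + 8×2 + 5×3 + 6×2 + 3×3 = 59
D: 7×5 + 8×4 + 5×4 + 6×4 + 3×5 = 126
E: 7×3 + 8×5 + 5×5 + 6×1 + 3×1 = 95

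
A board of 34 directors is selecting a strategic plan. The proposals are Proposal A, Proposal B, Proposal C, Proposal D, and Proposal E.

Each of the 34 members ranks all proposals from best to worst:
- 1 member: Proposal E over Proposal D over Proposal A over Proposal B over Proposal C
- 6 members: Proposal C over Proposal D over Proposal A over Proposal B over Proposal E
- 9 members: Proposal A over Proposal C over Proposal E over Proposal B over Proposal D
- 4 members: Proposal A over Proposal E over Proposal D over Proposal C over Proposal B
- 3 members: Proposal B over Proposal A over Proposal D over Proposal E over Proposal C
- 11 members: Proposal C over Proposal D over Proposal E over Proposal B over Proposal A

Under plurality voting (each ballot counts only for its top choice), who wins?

First-place votes: Proposal A 13, Proposal B 3, Proposal C 17, Proposal D 0, Proposal E 1.

Proposal C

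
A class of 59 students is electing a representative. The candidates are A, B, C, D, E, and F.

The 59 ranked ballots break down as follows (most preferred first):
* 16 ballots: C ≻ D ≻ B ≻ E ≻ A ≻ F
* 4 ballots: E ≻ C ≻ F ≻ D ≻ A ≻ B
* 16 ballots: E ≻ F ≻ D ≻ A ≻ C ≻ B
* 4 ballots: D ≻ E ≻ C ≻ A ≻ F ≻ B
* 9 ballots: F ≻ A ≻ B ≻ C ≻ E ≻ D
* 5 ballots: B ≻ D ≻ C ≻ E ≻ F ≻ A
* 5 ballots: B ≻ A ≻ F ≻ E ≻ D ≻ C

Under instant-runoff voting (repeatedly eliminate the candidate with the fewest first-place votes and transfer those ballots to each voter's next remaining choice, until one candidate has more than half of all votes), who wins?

Round 1: A 0, B 10, C 16, D 4, E 20, F 9. A eliminated.
Round 2: B 10, C 16, D 4, E 20, F 9. D eliminated.
Round 3: B 10, C 16, E 24, F 9. F eliminated.
Round 4: B 19, C 16, E 24. C eliminated.
Round 5: B 35, E 24. B has a majority (≥30).

B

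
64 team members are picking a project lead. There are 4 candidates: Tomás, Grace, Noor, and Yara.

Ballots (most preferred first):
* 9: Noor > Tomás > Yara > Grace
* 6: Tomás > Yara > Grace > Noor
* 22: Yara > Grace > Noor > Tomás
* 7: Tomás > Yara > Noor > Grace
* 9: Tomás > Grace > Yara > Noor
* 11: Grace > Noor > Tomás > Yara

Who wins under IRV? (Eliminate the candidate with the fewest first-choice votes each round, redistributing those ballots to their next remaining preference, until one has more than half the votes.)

Round 1: Tomás 22, Grace 11, Noor 9, Yara 22. Noor eliminated.
Round 2: Tomás 31, Grace 11, Yara 22. Grace eliminated.
Round 3: Tomás 42, Yara 22. Tomás has a majority (≥33).

Tomás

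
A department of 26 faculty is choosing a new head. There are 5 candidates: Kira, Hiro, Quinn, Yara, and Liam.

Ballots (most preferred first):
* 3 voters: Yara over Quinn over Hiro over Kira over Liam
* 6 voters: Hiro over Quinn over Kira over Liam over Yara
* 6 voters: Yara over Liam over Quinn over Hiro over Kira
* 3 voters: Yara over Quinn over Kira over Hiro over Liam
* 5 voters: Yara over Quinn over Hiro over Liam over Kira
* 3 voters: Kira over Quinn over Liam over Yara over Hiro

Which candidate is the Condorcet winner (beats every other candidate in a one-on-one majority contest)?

Yara

Yara vs Kira: 17–9
Yara vs Hiro: 20–6
Yara vs Quinn: 17–9
Yara vs Liam: 17–9
Yara beats every other candidate.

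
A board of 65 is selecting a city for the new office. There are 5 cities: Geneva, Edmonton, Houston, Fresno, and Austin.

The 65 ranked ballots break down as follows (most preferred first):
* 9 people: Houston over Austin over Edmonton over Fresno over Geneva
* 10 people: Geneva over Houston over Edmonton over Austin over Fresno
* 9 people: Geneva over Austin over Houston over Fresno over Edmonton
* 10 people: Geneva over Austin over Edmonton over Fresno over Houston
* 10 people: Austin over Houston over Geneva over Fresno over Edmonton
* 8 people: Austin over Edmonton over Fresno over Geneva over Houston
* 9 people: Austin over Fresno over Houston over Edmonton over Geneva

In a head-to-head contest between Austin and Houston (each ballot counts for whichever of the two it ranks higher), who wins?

Austin is ranked above Houston on 46 ballots; Houston above Austin on 19.

Austin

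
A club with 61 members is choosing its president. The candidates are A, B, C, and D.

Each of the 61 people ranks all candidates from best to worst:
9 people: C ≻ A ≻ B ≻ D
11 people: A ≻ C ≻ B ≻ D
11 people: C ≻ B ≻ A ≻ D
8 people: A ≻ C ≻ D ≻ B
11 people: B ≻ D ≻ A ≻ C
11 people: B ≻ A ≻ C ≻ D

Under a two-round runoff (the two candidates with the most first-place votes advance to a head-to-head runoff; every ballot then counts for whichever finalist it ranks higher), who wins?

C

Round 1 first-place votes: A 19, B 22, C 20, D 0. B and C advance.
Runoff: B is ranked above C on 22 ballots, C above B on 39.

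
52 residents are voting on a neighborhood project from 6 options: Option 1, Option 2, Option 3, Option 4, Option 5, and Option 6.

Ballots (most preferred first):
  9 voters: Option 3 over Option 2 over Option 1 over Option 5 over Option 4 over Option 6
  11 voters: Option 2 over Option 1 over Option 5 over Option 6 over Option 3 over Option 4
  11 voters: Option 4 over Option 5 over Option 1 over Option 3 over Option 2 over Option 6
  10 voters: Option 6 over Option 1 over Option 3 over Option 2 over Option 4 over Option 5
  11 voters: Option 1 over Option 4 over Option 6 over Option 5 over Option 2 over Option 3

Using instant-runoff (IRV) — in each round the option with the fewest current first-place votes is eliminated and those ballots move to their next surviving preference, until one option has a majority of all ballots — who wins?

Round 1: Option 1 11, Option 2 11, Option 3 9, Option 4 11, Option 5 0, Option 6 10. Option 5 eliminated.
Round 2: Option 1 11, Option 2 11, Option 3 9, Option 4 11, Option 6 10. Option 3 eliminated.
Round 3: Option 1 11, Option 2 20, Option 4 11, Option 6 10. Option 6 eliminated.
Round 4: Option 1 21, Option 2 20, Option 4 11. Option 4 eliminated.
Round 5: Option 1 32, Option 2 20. Option 1 has a majority (≥27).

Option 1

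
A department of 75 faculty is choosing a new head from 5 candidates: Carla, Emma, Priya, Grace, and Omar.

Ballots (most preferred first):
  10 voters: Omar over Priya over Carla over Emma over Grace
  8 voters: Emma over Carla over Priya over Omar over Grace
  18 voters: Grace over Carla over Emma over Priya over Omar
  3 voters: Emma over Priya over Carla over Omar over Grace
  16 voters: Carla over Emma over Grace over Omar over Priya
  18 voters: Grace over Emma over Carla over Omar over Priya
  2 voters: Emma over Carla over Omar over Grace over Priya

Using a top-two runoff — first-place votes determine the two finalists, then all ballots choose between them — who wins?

Carla

Round 1 first-place votes: Carla 16, Emma 13, Priya 0, Grace 36, Omar 10. Grace and Carla advance.
Runoff: Grace is ranked above Carla on 36 ballots, Carla above Grace on 39.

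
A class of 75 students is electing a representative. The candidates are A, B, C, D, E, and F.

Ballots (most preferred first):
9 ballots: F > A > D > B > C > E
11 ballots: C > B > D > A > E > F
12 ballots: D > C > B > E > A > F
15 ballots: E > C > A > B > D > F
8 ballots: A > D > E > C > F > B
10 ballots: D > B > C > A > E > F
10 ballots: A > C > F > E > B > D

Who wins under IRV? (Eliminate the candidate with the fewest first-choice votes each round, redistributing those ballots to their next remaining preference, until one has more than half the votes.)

Round 1: A 18, B 0, C 11, D 22, E 15, F 9. B eliminated.
Round 2: A 18, C 11, D 22, E 15, F 9. F eliminated.
Round 3: A 27, C 11, D 22, E 15. C eliminated.
Round 4: A 27, D 33, E 15. E eliminated.
Round 5: A 42, D 33. A has a majority (≥38).

A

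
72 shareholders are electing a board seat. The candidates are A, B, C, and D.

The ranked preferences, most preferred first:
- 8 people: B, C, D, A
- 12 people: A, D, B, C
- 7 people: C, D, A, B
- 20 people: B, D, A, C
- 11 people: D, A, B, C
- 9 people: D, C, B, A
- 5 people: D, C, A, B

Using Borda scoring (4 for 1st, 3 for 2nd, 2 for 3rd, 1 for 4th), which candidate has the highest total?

D

A: 8×1 + 12×4 + 7×2 + 20×2 + 11×3 + 9×1 + 5×2 = 162
B: 8×4 + 12×2 + 7×1 + 20×4 + 11×2 + 9×2 + 5×1 = 188
C: 8×3 + 12×1 + 7×4 + 20×1 + 11×1 + 9×3 + 5×3 = 137
D: 8×2 + 12×3 + 7×3 + 20×3 + 11×4 + 9×4 + 5×4 = 233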